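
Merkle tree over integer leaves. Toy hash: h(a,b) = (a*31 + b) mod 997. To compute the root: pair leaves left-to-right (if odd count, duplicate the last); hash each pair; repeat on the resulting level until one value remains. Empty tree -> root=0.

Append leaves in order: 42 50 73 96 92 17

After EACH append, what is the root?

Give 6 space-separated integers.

Answer: 42 355 380 403 22 613

Derivation:
After append 42 (leaves=[42]):
  L0: [42]
  root=42
After append 50 (leaves=[42, 50]):
  L0: [42, 50]
  L1: h(42,50)=(42*31+50)%997=355 -> [355]
  root=355
After append 73 (leaves=[42, 50, 73]):
  L0: [42, 50, 73]
  L1: h(42,50)=(42*31+50)%997=355 h(73,73)=(73*31+73)%997=342 -> [355, 342]
  L2: h(355,342)=(355*31+342)%997=380 -> [380]
  root=380
After append 96 (leaves=[42, 50, 73, 96]):
  L0: [42, 50, 73, 96]
  L1: h(42,50)=(42*31+50)%997=355 h(73,96)=(73*31+96)%997=365 -> [355, 365]
  L2: h(355,365)=(355*31+365)%997=403 -> [403]
  root=403
After append 92 (leaves=[42, 50, 73, 96, 92]):
  L0: [42, 50, 73, 96, 92]
  L1: h(42,50)=(42*31+50)%997=355 h(73,96)=(73*31+96)%997=365 h(92,92)=(92*31+92)%997=950 -> [355, 365, 950]
  L2: h(355,365)=(355*31+365)%997=403 h(950,950)=(950*31+950)%997=490 -> [403, 490]
  L3: h(403,490)=(403*31+490)%997=22 -> [22]
  root=22
After append 17 (leaves=[42, 50, 73, 96, 92, 17]):
  L0: [42, 50, 73, 96, 92, 17]
  L1: h(42,50)=(42*31+50)%997=355 h(73,96)=(73*31+96)%997=365 h(92,17)=(92*31+17)%997=875 -> [355, 365, 875]
  L2: h(355,365)=(355*31+365)%997=403 h(875,875)=(875*31+875)%997=84 -> [403, 84]
  L3: h(403,84)=(403*31+84)%997=613 -> [613]
  root=613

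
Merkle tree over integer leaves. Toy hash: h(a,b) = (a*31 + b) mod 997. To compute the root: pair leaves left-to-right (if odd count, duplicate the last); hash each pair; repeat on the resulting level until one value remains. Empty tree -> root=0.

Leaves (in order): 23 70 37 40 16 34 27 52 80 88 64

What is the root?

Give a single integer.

Answer: 41

Derivation:
L0: [23, 70, 37, 40, 16, 34, 27, 52, 80, 88, 64]
L1: h(23,70)=(23*31+70)%997=783 h(37,40)=(37*31+40)%997=190 h(16,34)=(16*31+34)%997=530 h(27,52)=(27*31+52)%997=889 h(80,88)=(80*31+88)%997=574 h(64,64)=(64*31+64)%997=54 -> [783, 190, 530, 889, 574, 54]
L2: h(783,190)=(783*31+190)%997=535 h(530,889)=(530*31+889)%997=370 h(574,54)=(574*31+54)%997=899 -> [535, 370, 899]
L3: h(535,370)=(535*31+370)%997=6 h(899,899)=(899*31+899)%997=852 -> [6, 852]
L4: h(6,852)=(6*31+852)%997=41 -> [41]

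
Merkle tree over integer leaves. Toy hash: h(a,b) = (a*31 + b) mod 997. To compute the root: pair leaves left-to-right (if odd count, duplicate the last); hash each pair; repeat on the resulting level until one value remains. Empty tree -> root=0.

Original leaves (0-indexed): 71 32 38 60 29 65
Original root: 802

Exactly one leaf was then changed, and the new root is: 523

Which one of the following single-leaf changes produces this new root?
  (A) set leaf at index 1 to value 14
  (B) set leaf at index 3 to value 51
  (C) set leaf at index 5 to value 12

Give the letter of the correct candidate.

Answer: B

Derivation:
Original leaves: [71, 32, 38, 60, 29, 65]
Target new root: 523
Try each candidate change and compute the resulting root:
Candidate A: set leaf[1] = 14 -> leaves = [71, 14, 38, 60, 29, 65]
  L0: [71, 14, 38, 60, 29, 65]
  L1: h(71,14)=(71*31+14)%997=221 h(38,60)=(38*31+60)%997=241 h(29,65)=(29*31+65)%997=964 -> [221, 241, 964]
  L2: h(221,241)=(221*31+241)%997=113 h(964,964)=(964*31+964)%997=938 -> [113, 938]
  L3: h(113,938)=(113*31+938)%997=453 -> [453]
  root = 453 != target 523
Candidate B: set leaf[3] = 51 -> leaves = [71, 32, 38, 51, 29, 65]
  L0: [71, 32, 38, 51, 29, 65]
  L1: h(71,32)=(71*31+32)%997=239 h(38,51)=(38*31+51)%997=232 h(29,65)=(29*31+65)%997=964 -> [239, 232, 964]
  L2: h(239,232)=(239*31+232)%997=662 h(964,964)=(964*31+964)%997=938 -> [662, 938]
  L3: h(662,938)=(662*31+938)%997=523 -> [523]
  root = 523 == target 523  ** MATCH **
Candidate C: set leaf[5] = 12 -> leaves = [71, 32, 38, 60, 29, 12]
  L0: [71, 32, 38, 60, 29, 12]
  L1: h(71,32)=(71*31+32)%997=239 h(38,60)=(38*31+60)%997=241 h(29,12)=(29*31+12)%997=911 -> [239, 241, 911]
  L2: h(239,241)=(239*31+241)%997=671 h(911,911)=(911*31+911)%997=239 -> [671, 239]
  L3: h(671,239)=(671*31+239)%997=103 -> [103]
  root = 103 != target 523
Candidate B produces the target root.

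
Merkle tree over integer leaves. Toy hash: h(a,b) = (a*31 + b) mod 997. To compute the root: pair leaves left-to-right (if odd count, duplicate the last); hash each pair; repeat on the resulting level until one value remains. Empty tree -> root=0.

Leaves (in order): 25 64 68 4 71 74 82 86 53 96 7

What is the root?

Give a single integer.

Answer: 631

Derivation:
L0: [25, 64, 68, 4, 71, 74, 82, 86, 53, 96, 7]
L1: h(25,64)=(25*31+64)%997=839 h(68,4)=(68*31+4)%997=118 h(71,74)=(71*31+74)%997=281 h(82,86)=(82*31+86)%997=634 h(53,96)=(53*31+96)%997=742 h(7,7)=(7*31+7)%997=224 -> [839, 118, 281, 634, 742, 224]
L2: h(839,118)=(839*31+118)%997=205 h(281,634)=(281*31+634)%997=372 h(742,224)=(742*31+224)%997=295 -> [205, 372, 295]
L3: h(205,372)=(205*31+372)%997=745 h(295,295)=(295*31+295)%997=467 -> [745, 467]
L4: h(745,467)=(745*31+467)%997=631 -> [631]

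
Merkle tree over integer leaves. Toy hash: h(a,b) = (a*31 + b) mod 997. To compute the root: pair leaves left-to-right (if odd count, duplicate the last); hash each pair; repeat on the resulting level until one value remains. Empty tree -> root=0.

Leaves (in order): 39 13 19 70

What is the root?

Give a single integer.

Answer: 655

Derivation:
L0: [39, 13, 19, 70]
L1: h(39,13)=(39*31+13)%997=225 h(19,70)=(19*31+70)%997=659 -> [225, 659]
L2: h(225,659)=(225*31+659)%997=655 -> [655]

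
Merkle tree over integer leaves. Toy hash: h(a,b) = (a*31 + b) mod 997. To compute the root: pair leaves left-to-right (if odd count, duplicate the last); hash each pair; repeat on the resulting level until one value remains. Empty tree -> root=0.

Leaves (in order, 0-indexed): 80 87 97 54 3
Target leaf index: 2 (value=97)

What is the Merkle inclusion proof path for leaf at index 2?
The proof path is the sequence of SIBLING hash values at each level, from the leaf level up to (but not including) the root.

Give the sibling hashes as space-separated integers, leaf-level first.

L0 (leaves): [80, 87, 97, 54, 3], target index=2
L1: h(80,87)=(80*31+87)%997=573 [pair 0] h(97,54)=(97*31+54)%997=70 [pair 1] h(3,3)=(3*31+3)%997=96 [pair 2] -> [573, 70, 96]
  Sibling for proof at L0: 54
L2: h(573,70)=(573*31+70)%997=884 [pair 0] h(96,96)=(96*31+96)%997=81 [pair 1] -> [884, 81]
  Sibling for proof at L1: 573
L3: h(884,81)=(884*31+81)%997=566 [pair 0] -> [566]
  Sibling for proof at L2: 81
Root: 566
Proof path (sibling hashes from leaf to root): [54, 573, 81]

Answer: 54 573 81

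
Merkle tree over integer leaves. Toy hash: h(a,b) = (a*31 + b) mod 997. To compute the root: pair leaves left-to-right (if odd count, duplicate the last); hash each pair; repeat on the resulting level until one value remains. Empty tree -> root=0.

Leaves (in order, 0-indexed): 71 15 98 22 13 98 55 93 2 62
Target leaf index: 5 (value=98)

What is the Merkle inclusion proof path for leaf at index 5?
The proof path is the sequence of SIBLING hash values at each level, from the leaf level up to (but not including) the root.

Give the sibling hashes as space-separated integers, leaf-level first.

Answer: 13 801 969 357

Derivation:
L0 (leaves): [71, 15, 98, 22, 13, 98, 55, 93, 2, 62], target index=5
L1: h(71,15)=(71*31+15)%997=222 [pair 0] h(98,22)=(98*31+22)%997=69 [pair 1] h(13,98)=(13*31+98)%997=501 [pair 2] h(55,93)=(55*31+93)%997=801 [pair 3] h(2,62)=(2*31+62)%997=124 [pair 4] -> [222, 69, 501, 801, 124]
  Sibling for proof at L0: 13
L2: h(222,69)=(222*31+69)%997=969 [pair 0] h(501,801)=(501*31+801)%997=380 [pair 1] h(124,124)=(124*31+124)%997=977 [pair 2] -> [969, 380, 977]
  Sibling for proof at L1: 801
L3: h(969,380)=(969*31+380)%997=509 [pair 0] h(977,977)=(977*31+977)%997=357 [pair 1] -> [509, 357]
  Sibling for proof at L2: 969
L4: h(509,357)=(509*31+357)%997=184 [pair 0] -> [184]
  Sibling for proof at L3: 357
Root: 184
Proof path (sibling hashes from leaf to root): [13, 801, 969, 357]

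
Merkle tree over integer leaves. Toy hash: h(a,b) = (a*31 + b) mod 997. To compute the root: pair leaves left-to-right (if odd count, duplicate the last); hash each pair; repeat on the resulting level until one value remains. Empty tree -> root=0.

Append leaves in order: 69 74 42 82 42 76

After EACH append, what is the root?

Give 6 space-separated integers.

Answer: 69 219 157 197 262 353

Derivation:
After append 69 (leaves=[69]):
  L0: [69]
  root=69
After append 74 (leaves=[69, 74]):
  L0: [69, 74]
  L1: h(69,74)=(69*31+74)%997=219 -> [219]
  root=219
After append 42 (leaves=[69, 74, 42]):
  L0: [69, 74, 42]
  L1: h(69,74)=(69*31+74)%997=219 h(42,42)=(42*31+42)%997=347 -> [219, 347]
  L2: h(219,347)=(219*31+347)%997=157 -> [157]
  root=157
After append 82 (leaves=[69, 74, 42, 82]):
  L0: [69, 74, 42, 82]
  L1: h(69,74)=(69*31+74)%997=219 h(42,82)=(42*31+82)%997=387 -> [219, 387]
  L2: h(219,387)=(219*31+387)%997=197 -> [197]
  root=197
After append 42 (leaves=[69, 74, 42, 82, 42]):
  L0: [69, 74, 42, 82, 42]
  L1: h(69,74)=(69*31+74)%997=219 h(42,82)=(42*31+82)%997=387 h(42,42)=(42*31+42)%997=347 -> [219, 387, 347]
  L2: h(219,387)=(219*31+387)%997=197 h(347,347)=(347*31+347)%997=137 -> [197, 137]
  L3: h(197,137)=(197*31+137)%997=262 -> [262]
  root=262
After append 76 (leaves=[69, 74, 42, 82, 42, 76]):
  L0: [69, 74, 42, 82, 42, 76]
  L1: h(69,74)=(69*31+74)%997=219 h(42,82)=(42*31+82)%997=387 h(42,76)=(42*31+76)%997=381 -> [219, 387, 381]
  L2: h(219,387)=(219*31+387)%997=197 h(381,381)=(381*31+381)%997=228 -> [197, 228]
  L3: h(197,228)=(197*31+228)%997=353 -> [353]
  root=353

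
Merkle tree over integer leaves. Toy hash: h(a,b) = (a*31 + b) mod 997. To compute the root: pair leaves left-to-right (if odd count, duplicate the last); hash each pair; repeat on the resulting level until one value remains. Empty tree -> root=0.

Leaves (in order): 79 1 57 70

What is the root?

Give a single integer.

L0: [79, 1, 57, 70]
L1: h(79,1)=(79*31+1)%997=456 h(57,70)=(57*31+70)%997=840 -> [456, 840]
L2: h(456,840)=(456*31+840)%997=21 -> [21]

Answer: 21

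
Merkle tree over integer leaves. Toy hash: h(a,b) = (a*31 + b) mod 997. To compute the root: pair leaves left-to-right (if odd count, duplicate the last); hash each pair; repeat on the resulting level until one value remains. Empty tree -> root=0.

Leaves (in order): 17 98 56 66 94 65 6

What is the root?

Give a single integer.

Answer: 281

Derivation:
L0: [17, 98, 56, 66, 94, 65, 6]
L1: h(17,98)=(17*31+98)%997=625 h(56,66)=(56*31+66)%997=805 h(94,65)=(94*31+65)%997=985 h(6,6)=(6*31+6)%997=192 -> [625, 805, 985, 192]
L2: h(625,805)=(625*31+805)%997=240 h(985,192)=(985*31+192)%997=817 -> [240, 817]
L3: h(240,817)=(240*31+817)%997=281 -> [281]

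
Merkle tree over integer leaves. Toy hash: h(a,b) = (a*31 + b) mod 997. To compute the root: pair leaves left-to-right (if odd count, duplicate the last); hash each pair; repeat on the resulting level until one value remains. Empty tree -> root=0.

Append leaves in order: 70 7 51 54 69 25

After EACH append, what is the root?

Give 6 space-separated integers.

After append 70 (leaves=[70]):
  L0: [70]
  root=70
After append 7 (leaves=[70, 7]):
  L0: [70, 7]
  L1: h(70,7)=(70*31+7)%997=183 -> [183]
  root=183
After append 51 (leaves=[70, 7, 51]):
  L0: [70, 7, 51]
  L1: h(70,7)=(70*31+7)%997=183 h(51,51)=(51*31+51)%997=635 -> [183, 635]
  L2: h(183,635)=(183*31+635)%997=326 -> [326]
  root=326
After append 54 (leaves=[70, 7, 51, 54]):
  L0: [70, 7, 51, 54]
  L1: h(70,7)=(70*31+7)%997=183 h(51,54)=(51*31+54)%997=638 -> [183, 638]
  L2: h(183,638)=(183*31+638)%997=329 -> [329]
  root=329
After append 69 (leaves=[70, 7, 51, 54, 69]):
  L0: [70, 7, 51, 54, 69]
  L1: h(70,7)=(70*31+7)%997=183 h(51,54)=(51*31+54)%997=638 h(69,69)=(69*31+69)%997=214 -> [183, 638, 214]
  L2: h(183,638)=(183*31+638)%997=329 h(214,214)=(214*31+214)%997=866 -> [329, 866]
  L3: h(329,866)=(329*31+866)%997=98 -> [98]
  root=98
After append 25 (leaves=[70, 7, 51, 54, 69, 25]):
  L0: [70, 7, 51, 54, 69, 25]
  L1: h(70,7)=(70*31+7)%997=183 h(51,54)=(51*31+54)%997=638 h(69,25)=(69*31+25)%997=170 -> [183, 638, 170]
  L2: h(183,638)=(183*31+638)%997=329 h(170,170)=(170*31+170)%997=455 -> [329, 455]
  L3: h(329,455)=(329*31+455)%997=684 -> [684]
  root=684

Answer: 70 183 326 329 98 684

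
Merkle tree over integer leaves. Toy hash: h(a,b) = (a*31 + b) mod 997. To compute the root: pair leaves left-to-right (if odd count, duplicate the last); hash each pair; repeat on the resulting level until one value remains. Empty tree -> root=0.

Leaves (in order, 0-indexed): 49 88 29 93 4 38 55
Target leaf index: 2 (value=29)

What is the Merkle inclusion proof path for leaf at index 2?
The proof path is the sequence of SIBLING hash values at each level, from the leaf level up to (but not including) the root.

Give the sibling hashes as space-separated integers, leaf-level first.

Answer: 93 610 800

Derivation:
L0 (leaves): [49, 88, 29, 93, 4, 38, 55], target index=2
L1: h(49,88)=(49*31+88)%997=610 [pair 0] h(29,93)=(29*31+93)%997=992 [pair 1] h(4,38)=(4*31+38)%997=162 [pair 2] h(55,55)=(55*31+55)%997=763 [pair 3] -> [610, 992, 162, 763]
  Sibling for proof at L0: 93
L2: h(610,992)=(610*31+992)%997=959 [pair 0] h(162,763)=(162*31+763)%997=800 [pair 1] -> [959, 800]
  Sibling for proof at L1: 610
L3: h(959,800)=(959*31+800)%997=619 [pair 0] -> [619]
  Sibling for proof at L2: 800
Root: 619
Proof path (sibling hashes from leaf to root): [93, 610, 800]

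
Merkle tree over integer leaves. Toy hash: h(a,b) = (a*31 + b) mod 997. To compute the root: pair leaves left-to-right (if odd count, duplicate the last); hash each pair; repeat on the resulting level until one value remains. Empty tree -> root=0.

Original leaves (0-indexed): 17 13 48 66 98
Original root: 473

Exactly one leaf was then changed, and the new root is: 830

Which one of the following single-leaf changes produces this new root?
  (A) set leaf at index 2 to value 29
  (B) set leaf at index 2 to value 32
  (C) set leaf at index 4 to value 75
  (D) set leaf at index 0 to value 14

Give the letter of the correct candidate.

Original leaves: [17, 13, 48, 66, 98]
Target new root: 830
Try each candidate change and compute the resulting root:
Candidate A: set leaf[2] = 29 -> leaves = [17, 13, 29, 66, 98]
  L0: [17, 13, 29, 66, 98]
  L1: h(17,13)=(17*31+13)%997=540 h(29,66)=(29*31+66)%997=965 h(98,98)=(98*31+98)%997=145 -> [540, 965, 145]
  L2: h(540,965)=(540*31+965)%997=756 h(145,145)=(145*31+145)%997=652 -> [756, 652]
  L3: h(756,652)=(756*31+652)%997=160 -> [160]
  root = 160 != target 830
Candidate B: set leaf[2] = 32 -> leaves = [17, 13, 32, 66, 98]
  L0: [17, 13, 32, 66, 98]
  L1: h(17,13)=(17*31+13)%997=540 h(32,66)=(32*31+66)%997=61 h(98,98)=(98*31+98)%997=145 -> [540, 61, 145]
  L2: h(540,61)=(540*31+61)%997=849 h(145,145)=(145*31+145)%997=652 -> [849, 652]
  L3: h(849,652)=(849*31+652)%997=52 -> [52]
  root = 52 != target 830
Candidate C: set leaf[4] = 75 -> leaves = [17, 13, 48, 66, 75]
  L0: [17, 13, 48, 66, 75]
  L1: h(17,13)=(17*31+13)%997=540 h(48,66)=(48*31+66)%997=557 h(75,75)=(75*31+75)%997=406 -> [540, 557, 406]
  L2: h(540,557)=(540*31+557)%997=348 h(406,406)=(406*31+406)%997=31 -> [348, 31]
  L3: h(348,31)=(348*31+31)%997=849 -> [849]
  root = 849 != target 830
Candidate D: set leaf[0] = 14 -> leaves = [14, 13, 48, 66, 98]
  L0: [14, 13, 48, 66, 98]
  L1: h(14,13)=(14*31+13)%997=447 h(48,66)=(48*31+66)%997=557 h(98,98)=(98*31+98)%997=145 -> [447, 557, 145]
  L2: h(447,557)=(447*31+557)%997=456 h(145,145)=(145*31+145)%997=652 -> [456, 652]
  L3: h(456,652)=(456*31+652)%997=830 -> [830]
  root = 830 == target 830  ** MATCH **
Candidate D produces the target root.

Answer: D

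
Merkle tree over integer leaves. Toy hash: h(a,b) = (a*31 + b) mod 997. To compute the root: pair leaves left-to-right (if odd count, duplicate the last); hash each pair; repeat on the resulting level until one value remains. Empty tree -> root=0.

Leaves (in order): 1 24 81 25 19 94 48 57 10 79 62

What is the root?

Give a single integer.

L0: [1, 24, 81, 25, 19, 94, 48, 57, 10, 79, 62]
L1: h(1,24)=(1*31+24)%997=55 h(81,25)=(81*31+25)%997=542 h(19,94)=(19*31+94)%997=683 h(48,57)=(48*31+57)%997=548 h(10,79)=(10*31+79)%997=389 h(62,62)=(62*31+62)%997=987 -> [55, 542, 683, 548, 389, 987]
L2: h(55,542)=(55*31+542)%997=253 h(683,548)=(683*31+548)%997=784 h(389,987)=(389*31+987)%997=85 -> [253, 784, 85]
L3: h(253,784)=(253*31+784)%997=651 h(85,85)=(85*31+85)%997=726 -> [651, 726]
L4: h(651,726)=(651*31+726)%997=967 -> [967]

Answer: 967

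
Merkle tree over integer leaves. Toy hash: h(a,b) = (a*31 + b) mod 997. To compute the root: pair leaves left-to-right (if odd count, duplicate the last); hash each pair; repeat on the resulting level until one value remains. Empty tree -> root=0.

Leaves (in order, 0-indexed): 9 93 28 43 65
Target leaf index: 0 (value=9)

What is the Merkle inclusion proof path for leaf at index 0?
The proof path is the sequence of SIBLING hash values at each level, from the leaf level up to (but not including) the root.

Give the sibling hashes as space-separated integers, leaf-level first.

Answer: 93 911 758

Derivation:
L0 (leaves): [9, 93, 28, 43, 65], target index=0
L1: h(9,93)=(9*31+93)%997=372 [pair 0] h(28,43)=(28*31+43)%997=911 [pair 1] h(65,65)=(65*31+65)%997=86 [pair 2] -> [372, 911, 86]
  Sibling for proof at L0: 93
L2: h(372,911)=(372*31+911)%997=479 [pair 0] h(86,86)=(86*31+86)%997=758 [pair 1] -> [479, 758]
  Sibling for proof at L1: 911
L3: h(479,758)=(479*31+758)%997=652 [pair 0] -> [652]
  Sibling for proof at L2: 758
Root: 652
Proof path (sibling hashes from leaf to root): [93, 911, 758]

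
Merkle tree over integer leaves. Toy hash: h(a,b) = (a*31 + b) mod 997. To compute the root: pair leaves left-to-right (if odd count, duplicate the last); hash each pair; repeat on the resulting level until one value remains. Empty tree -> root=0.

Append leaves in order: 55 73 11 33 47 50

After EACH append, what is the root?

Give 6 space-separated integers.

Answer: 55 781 635 657 699 795

Derivation:
After append 55 (leaves=[55]):
  L0: [55]
  root=55
After append 73 (leaves=[55, 73]):
  L0: [55, 73]
  L1: h(55,73)=(55*31+73)%997=781 -> [781]
  root=781
After append 11 (leaves=[55, 73, 11]):
  L0: [55, 73, 11]
  L1: h(55,73)=(55*31+73)%997=781 h(11,11)=(11*31+11)%997=352 -> [781, 352]
  L2: h(781,352)=(781*31+352)%997=635 -> [635]
  root=635
After append 33 (leaves=[55, 73, 11, 33]):
  L0: [55, 73, 11, 33]
  L1: h(55,73)=(55*31+73)%997=781 h(11,33)=(11*31+33)%997=374 -> [781, 374]
  L2: h(781,374)=(781*31+374)%997=657 -> [657]
  root=657
After append 47 (leaves=[55, 73, 11, 33, 47]):
  L0: [55, 73, 11, 33, 47]
  L1: h(55,73)=(55*31+73)%997=781 h(11,33)=(11*31+33)%997=374 h(47,47)=(47*31+47)%997=507 -> [781, 374, 507]
  L2: h(781,374)=(781*31+374)%997=657 h(507,507)=(507*31+507)%997=272 -> [657, 272]
  L3: h(657,272)=(657*31+272)%997=699 -> [699]
  root=699
After append 50 (leaves=[55, 73, 11, 33, 47, 50]):
  L0: [55, 73, 11, 33, 47, 50]
  L1: h(55,73)=(55*31+73)%997=781 h(11,33)=(11*31+33)%997=374 h(47,50)=(47*31+50)%997=510 -> [781, 374, 510]
  L2: h(781,374)=(781*31+374)%997=657 h(510,510)=(510*31+510)%997=368 -> [657, 368]
  L3: h(657,368)=(657*31+368)%997=795 -> [795]
  root=795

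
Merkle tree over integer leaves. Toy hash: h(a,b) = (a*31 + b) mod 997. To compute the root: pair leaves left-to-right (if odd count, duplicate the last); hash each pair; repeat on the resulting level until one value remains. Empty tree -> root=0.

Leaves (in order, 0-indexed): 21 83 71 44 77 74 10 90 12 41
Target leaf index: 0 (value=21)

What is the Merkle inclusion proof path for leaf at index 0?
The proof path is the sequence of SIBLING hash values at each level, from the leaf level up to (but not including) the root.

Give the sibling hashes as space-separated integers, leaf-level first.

Answer: 83 251 919 184

Derivation:
L0 (leaves): [21, 83, 71, 44, 77, 74, 10, 90, 12, 41], target index=0
L1: h(21,83)=(21*31+83)%997=734 [pair 0] h(71,44)=(71*31+44)%997=251 [pair 1] h(77,74)=(77*31+74)%997=467 [pair 2] h(10,90)=(10*31+90)%997=400 [pair 3] h(12,41)=(12*31+41)%997=413 [pair 4] -> [734, 251, 467, 400, 413]
  Sibling for proof at L0: 83
L2: h(734,251)=(734*31+251)%997=74 [pair 0] h(467,400)=(467*31+400)%997=919 [pair 1] h(413,413)=(413*31+413)%997=255 [pair 2] -> [74, 919, 255]
  Sibling for proof at L1: 251
L3: h(74,919)=(74*31+919)%997=222 [pair 0] h(255,255)=(255*31+255)%997=184 [pair 1] -> [222, 184]
  Sibling for proof at L2: 919
L4: h(222,184)=(222*31+184)%997=87 [pair 0] -> [87]
  Sibling for proof at L3: 184
Root: 87
Proof path (sibling hashes from leaf to root): [83, 251, 919, 184]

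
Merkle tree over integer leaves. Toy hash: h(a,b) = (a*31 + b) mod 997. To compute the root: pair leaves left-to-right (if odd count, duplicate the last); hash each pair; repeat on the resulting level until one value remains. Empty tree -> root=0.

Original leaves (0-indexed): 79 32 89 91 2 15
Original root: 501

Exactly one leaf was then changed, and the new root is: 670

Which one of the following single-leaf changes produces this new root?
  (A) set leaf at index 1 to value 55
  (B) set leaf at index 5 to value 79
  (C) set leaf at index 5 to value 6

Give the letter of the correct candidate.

Original leaves: [79, 32, 89, 91, 2, 15]
Target new root: 670
Try each candidate change and compute the resulting root:
Candidate A: set leaf[1] = 55 -> leaves = [79, 55, 89, 91, 2, 15]
  L0: [79, 55, 89, 91, 2, 15]
  L1: h(79,55)=(79*31+55)%997=510 h(89,91)=(89*31+91)%997=856 h(2,15)=(2*31+15)%997=77 -> [510, 856, 77]
  L2: h(510,856)=(510*31+856)%997=714 h(77,77)=(77*31+77)%997=470 -> [714, 470]
  L3: h(714,470)=(714*31+470)%997=670 -> [670]
  root = 670 == target 670  ** MATCH **
Candidate B: set leaf[5] = 79 -> leaves = [79, 32, 89, 91, 2, 79]
  L0: [79, 32, 89, 91, 2, 79]
  L1: h(79,32)=(79*31+32)%997=487 h(89,91)=(89*31+91)%997=856 h(2,79)=(2*31+79)%997=141 -> [487, 856, 141]
  L2: h(487,856)=(487*31+856)%997=1 h(141,141)=(141*31+141)%997=524 -> [1, 524]
  L3: h(1,524)=(1*31+524)%997=555 -> [555]
  root = 555 != target 670
Candidate C: set leaf[5] = 6 -> leaves = [79, 32, 89, 91, 2, 6]
  L0: [79, 32, 89, 91, 2, 6]
  L1: h(79,32)=(79*31+32)%997=487 h(89,91)=(89*31+91)%997=856 h(2,6)=(2*31+6)%997=68 -> [487, 856, 68]
  L2: h(487,856)=(487*31+856)%997=1 h(68,68)=(68*31+68)%997=182 -> [1, 182]
  L3: h(1,182)=(1*31+182)%997=213 -> [213]
  root = 213 != target 670
Candidate A produces the target root.

Answer: A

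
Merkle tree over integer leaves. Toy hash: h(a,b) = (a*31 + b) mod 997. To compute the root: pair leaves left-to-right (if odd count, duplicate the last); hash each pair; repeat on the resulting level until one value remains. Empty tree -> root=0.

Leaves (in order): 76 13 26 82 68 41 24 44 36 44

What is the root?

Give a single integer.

L0: [76, 13, 26, 82, 68, 41, 24, 44, 36, 44]
L1: h(76,13)=(76*31+13)%997=375 h(26,82)=(26*31+82)%997=888 h(68,41)=(68*31+41)%997=155 h(24,44)=(24*31+44)%997=788 h(36,44)=(36*31+44)%997=163 -> [375, 888, 155, 788, 163]
L2: h(375,888)=(375*31+888)%997=549 h(155,788)=(155*31+788)%997=608 h(163,163)=(163*31+163)%997=231 -> [549, 608, 231]
L3: h(549,608)=(549*31+608)%997=678 h(231,231)=(231*31+231)%997=413 -> [678, 413]
L4: h(678,413)=(678*31+413)%997=494 -> [494]

Answer: 494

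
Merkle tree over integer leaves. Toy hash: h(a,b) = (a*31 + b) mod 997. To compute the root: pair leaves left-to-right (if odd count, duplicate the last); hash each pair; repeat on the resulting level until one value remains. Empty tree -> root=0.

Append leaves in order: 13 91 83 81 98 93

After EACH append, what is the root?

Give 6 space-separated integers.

After append 13 (leaves=[13]):
  L0: [13]
  root=13
After append 91 (leaves=[13, 91]):
  L0: [13, 91]
  L1: h(13,91)=(13*31+91)%997=494 -> [494]
  root=494
After append 83 (leaves=[13, 91, 83]):
  L0: [13, 91, 83]
  L1: h(13,91)=(13*31+91)%997=494 h(83,83)=(83*31+83)%997=662 -> [494, 662]
  L2: h(494,662)=(494*31+662)%997=24 -> [24]
  root=24
After append 81 (leaves=[13, 91, 83, 81]):
  L0: [13, 91, 83, 81]
  L1: h(13,91)=(13*31+91)%997=494 h(83,81)=(83*31+81)%997=660 -> [494, 660]
  L2: h(494,660)=(494*31+660)%997=22 -> [22]
  root=22
After append 98 (leaves=[13, 91, 83, 81, 98]):
  L0: [13, 91, 83, 81, 98]
  L1: h(13,91)=(13*31+91)%997=494 h(83,81)=(83*31+81)%997=660 h(98,98)=(98*31+98)%997=145 -> [494, 660, 145]
  L2: h(494,660)=(494*31+660)%997=22 h(145,145)=(145*31+145)%997=652 -> [22, 652]
  L3: h(22,652)=(22*31+652)%997=337 -> [337]
  root=337
After append 93 (leaves=[13, 91, 83, 81, 98, 93]):
  L0: [13, 91, 83, 81, 98, 93]
  L1: h(13,91)=(13*31+91)%997=494 h(83,81)=(83*31+81)%997=660 h(98,93)=(98*31+93)%997=140 -> [494, 660, 140]
  L2: h(494,660)=(494*31+660)%997=22 h(140,140)=(140*31+140)%997=492 -> [22, 492]
  L3: h(22,492)=(22*31+492)%997=177 -> [177]
  root=177

Answer: 13 494 24 22 337 177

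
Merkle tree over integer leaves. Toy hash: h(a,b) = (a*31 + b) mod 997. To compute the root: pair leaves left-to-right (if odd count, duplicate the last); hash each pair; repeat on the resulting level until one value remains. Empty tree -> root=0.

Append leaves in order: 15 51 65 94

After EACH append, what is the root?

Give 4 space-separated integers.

Answer: 15 516 130 159

Derivation:
After append 15 (leaves=[15]):
  L0: [15]
  root=15
After append 51 (leaves=[15, 51]):
  L0: [15, 51]
  L1: h(15,51)=(15*31+51)%997=516 -> [516]
  root=516
After append 65 (leaves=[15, 51, 65]):
  L0: [15, 51, 65]
  L1: h(15,51)=(15*31+51)%997=516 h(65,65)=(65*31+65)%997=86 -> [516, 86]
  L2: h(516,86)=(516*31+86)%997=130 -> [130]
  root=130
After append 94 (leaves=[15, 51, 65, 94]):
  L0: [15, 51, 65, 94]
  L1: h(15,51)=(15*31+51)%997=516 h(65,94)=(65*31+94)%997=115 -> [516, 115]
  L2: h(516,115)=(516*31+115)%997=159 -> [159]
  root=159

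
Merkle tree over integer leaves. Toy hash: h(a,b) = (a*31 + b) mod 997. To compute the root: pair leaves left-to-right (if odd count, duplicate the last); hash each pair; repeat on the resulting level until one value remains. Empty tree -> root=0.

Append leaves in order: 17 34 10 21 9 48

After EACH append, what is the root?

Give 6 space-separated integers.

After append 17 (leaves=[17]):
  L0: [17]
  root=17
After append 34 (leaves=[17, 34]):
  L0: [17, 34]
  L1: h(17,34)=(17*31+34)%997=561 -> [561]
  root=561
After append 10 (leaves=[17, 34, 10]):
  L0: [17, 34, 10]
  L1: h(17,34)=(17*31+34)%997=561 h(10,10)=(10*31+10)%997=320 -> [561, 320]
  L2: h(561,320)=(561*31+320)%997=762 -> [762]
  root=762
After append 21 (leaves=[17, 34, 10, 21]):
  L0: [17, 34, 10, 21]
  L1: h(17,34)=(17*31+34)%997=561 h(10,21)=(10*31+21)%997=331 -> [561, 331]
  L2: h(561,331)=(561*31+331)%997=773 -> [773]
  root=773
After append 9 (leaves=[17, 34, 10, 21, 9]):
  L0: [17, 34, 10, 21, 9]
  L1: h(17,34)=(17*31+34)%997=561 h(10,21)=(10*31+21)%997=331 h(9,9)=(9*31+9)%997=288 -> [561, 331, 288]
  L2: h(561,331)=(561*31+331)%997=773 h(288,288)=(288*31+288)%997=243 -> [773, 243]
  L3: h(773,243)=(773*31+243)%997=278 -> [278]
  root=278
After append 48 (leaves=[17, 34, 10, 21, 9, 48]):
  L0: [17, 34, 10, 21, 9, 48]
  L1: h(17,34)=(17*31+34)%997=561 h(10,21)=(10*31+21)%997=331 h(9,48)=(9*31+48)%997=327 -> [561, 331, 327]
  L2: h(561,331)=(561*31+331)%997=773 h(327,327)=(327*31+327)%997=494 -> [773, 494]
  L3: h(773,494)=(773*31+494)%997=529 -> [529]
  root=529

Answer: 17 561 762 773 278 529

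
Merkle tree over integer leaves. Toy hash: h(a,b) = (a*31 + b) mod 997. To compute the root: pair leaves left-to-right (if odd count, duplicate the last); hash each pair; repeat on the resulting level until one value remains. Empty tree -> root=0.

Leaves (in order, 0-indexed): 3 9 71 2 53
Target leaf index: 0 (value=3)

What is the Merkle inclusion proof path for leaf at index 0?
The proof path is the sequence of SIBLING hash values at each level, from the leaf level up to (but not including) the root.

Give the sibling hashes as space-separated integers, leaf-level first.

Answer: 9 209 434

Derivation:
L0 (leaves): [3, 9, 71, 2, 53], target index=0
L1: h(3,9)=(3*31+9)%997=102 [pair 0] h(71,2)=(71*31+2)%997=209 [pair 1] h(53,53)=(53*31+53)%997=699 [pair 2] -> [102, 209, 699]
  Sibling for proof at L0: 9
L2: h(102,209)=(102*31+209)%997=380 [pair 0] h(699,699)=(699*31+699)%997=434 [pair 1] -> [380, 434]
  Sibling for proof at L1: 209
L3: h(380,434)=(380*31+434)%997=250 [pair 0] -> [250]
  Sibling for proof at L2: 434
Root: 250
Proof path (sibling hashes from leaf to root): [9, 209, 434]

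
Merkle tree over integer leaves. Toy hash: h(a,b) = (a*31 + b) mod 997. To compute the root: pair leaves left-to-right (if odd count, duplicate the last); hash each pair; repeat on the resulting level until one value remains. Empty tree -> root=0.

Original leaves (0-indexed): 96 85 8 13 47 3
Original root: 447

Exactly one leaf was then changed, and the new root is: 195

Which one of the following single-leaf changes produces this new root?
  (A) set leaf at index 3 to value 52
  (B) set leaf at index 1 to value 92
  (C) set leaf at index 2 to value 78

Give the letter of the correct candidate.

Answer: B

Derivation:
Original leaves: [96, 85, 8, 13, 47, 3]
Target new root: 195
Try each candidate change and compute the resulting root:
Candidate A: set leaf[3] = 52 -> leaves = [96, 85, 8, 52, 47, 3]
  L0: [96, 85, 8, 52, 47, 3]
  L1: h(96,85)=(96*31+85)%997=70 h(8,52)=(8*31+52)%997=300 h(47,3)=(47*31+3)%997=463 -> [70, 300, 463]
  L2: h(70,300)=(70*31+300)%997=476 h(463,463)=(463*31+463)%997=858 -> [476, 858]
  L3: h(476,858)=(476*31+858)%997=659 -> [659]
  root = 659 != target 195
Candidate B: set leaf[1] = 92 -> leaves = [96, 92, 8, 13, 47, 3]
  L0: [96, 92, 8, 13, 47, 3]
  L1: h(96,92)=(96*31+92)%997=77 h(8,13)=(8*31+13)%997=261 h(47,3)=(47*31+3)%997=463 -> [77, 261, 463]
  L2: h(77,261)=(77*31+261)%997=654 h(463,463)=(463*31+463)%997=858 -> [654, 858]
  L3: h(654,858)=(654*31+858)%997=195 -> [195]
  root = 195 == target 195  ** MATCH **
Candidate C: set leaf[2] = 78 -> leaves = [96, 85, 78, 13, 47, 3]
  L0: [96, 85, 78, 13, 47, 3]
  L1: h(96,85)=(96*31+85)%997=70 h(78,13)=(78*31+13)%997=437 h(47,3)=(47*31+3)%997=463 -> [70, 437, 463]
  L2: h(70,437)=(70*31+437)%997=613 h(463,463)=(463*31+463)%997=858 -> [613, 858]
  L3: h(613,858)=(613*31+858)%997=918 -> [918]
  root = 918 != target 195
Candidate B produces the target root.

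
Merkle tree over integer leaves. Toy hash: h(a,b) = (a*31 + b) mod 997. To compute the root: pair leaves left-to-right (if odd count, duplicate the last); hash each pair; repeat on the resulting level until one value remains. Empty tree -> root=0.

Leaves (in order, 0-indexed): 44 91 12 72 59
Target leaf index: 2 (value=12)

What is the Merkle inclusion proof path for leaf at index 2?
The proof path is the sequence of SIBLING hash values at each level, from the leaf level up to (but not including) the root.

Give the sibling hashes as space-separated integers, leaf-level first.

L0 (leaves): [44, 91, 12, 72, 59], target index=2
L1: h(44,91)=(44*31+91)%997=458 [pair 0] h(12,72)=(12*31+72)%997=444 [pair 1] h(59,59)=(59*31+59)%997=891 [pair 2] -> [458, 444, 891]
  Sibling for proof at L0: 72
L2: h(458,444)=(458*31+444)%997=684 [pair 0] h(891,891)=(891*31+891)%997=596 [pair 1] -> [684, 596]
  Sibling for proof at L1: 458
L3: h(684,596)=(684*31+596)%997=863 [pair 0] -> [863]
  Sibling for proof at L2: 596
Root: 863
Proof path (sibling hashes from leaf to root): [72, 458, 596]

Answer: 72 458 596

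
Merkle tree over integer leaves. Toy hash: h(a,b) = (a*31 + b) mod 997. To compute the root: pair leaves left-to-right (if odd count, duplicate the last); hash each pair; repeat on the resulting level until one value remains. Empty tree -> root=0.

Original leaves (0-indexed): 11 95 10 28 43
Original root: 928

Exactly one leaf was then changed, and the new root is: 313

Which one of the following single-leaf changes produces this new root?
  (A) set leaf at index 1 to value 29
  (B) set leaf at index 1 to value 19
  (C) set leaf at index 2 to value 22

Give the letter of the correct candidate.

Answer: A

Derivation:
Original leaves: [11, 95, 10, 28, 43]
Target new root: 313
Try each candidate change and compute the resulting root:
Candidate A: set leaf[1] = 29 -> leaves = [11, 29, 10, 28, 43]
  L0: [11, 29, 10, 28, 43]
  L1: h(11,29)=(11*31+29)%997=370 h(10,28)=(10*31+28)%997=338 h(43,43)=(43*31+43)%997=379 -> [370, 338, 379]
  L2: h(370,338)=(370*31+338)%997=841 h(379,379)=(379*31+379)%997=164 -> [841, 164]
  L3: h(841,164)=(841*31+164)%997=313 -> [313]
  root = 313 == target 313  ** MATCH **
Candidate B: set leaf[1] = 19 -> leaves = [11, 19, 10, 28, 43]
  L0: [11, 19, 10, 28, 43]
  L1: h(11,19)=(11*31+19)%997=360 h(10,28)=(10*31+28)%997=338 h(43,43)=(43*31+43)%997=379 -> [360, 338, 379]
  L2: h(360,338)=(360*31+338)%997=531 h(379,379)=(379*31+379)%997=164 -> [531, 164]
  L3: h(531,164)=(531*31+164)%997=673 -> [673]
  root = 673 != target 313
Candidate C: set leaf[2] = 22 -> leaves = [11, 95, 22, 28, 43]
  L0: [11, 95, 22, 28, 43]
  L1: h(11,95)=(11*31+95)%997=436 h(22,28)=(22*31+28)%997=710 h(43,43)=(43*31+43)%997=379 -> [436, 710, 379]
  L2: h(436,710)=(436*31+710)%997=268 h(379,379)=(379*31+379)%997=164 -> [268, 164]
  L3: h(268,164)=(268*31+164)%997=496 -> [496]
  root = 496 != target 313
Candidate A produces the target root.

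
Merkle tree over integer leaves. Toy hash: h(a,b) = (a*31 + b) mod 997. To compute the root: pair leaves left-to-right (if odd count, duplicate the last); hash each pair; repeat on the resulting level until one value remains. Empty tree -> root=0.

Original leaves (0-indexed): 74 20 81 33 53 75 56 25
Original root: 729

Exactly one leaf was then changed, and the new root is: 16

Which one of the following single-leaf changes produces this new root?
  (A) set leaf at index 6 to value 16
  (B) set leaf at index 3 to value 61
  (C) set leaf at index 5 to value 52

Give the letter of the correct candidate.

Original leaves: [74, 20, 81, 33, 53, 75, 56, 25]
Target new root: 16
Try each candidate change and compute the resulting root:
Candidate A: set leaf[6] = 16 -> leaves = [74, 20, 81, 33, 53, 75, 16, 25]
  L0: [74, 20, 81, 33, 53, 75, 16, 25]
  L1: h(74,20)=(74*31+20)%997=320 h(81,33)=(81*31+33)%997=550 h(53,75)=(53*31+75)%997=721 h(16,25)=(16*31+25)%997=521 -> [320, 550, 721, 521]
  L2: h(320,550)=(320*31+550)%997=500 h(721,521)=(721*31+521)%997=938 -> [500, 938]
  L3: h(500,938)=(500*31+938)%997=486 -> [486]
  root = 486 != target 16
Candidate B: set leaf[3] = 61 -> leaves = [74, 20, 81, 61, 53, 75, 56, 25]
  L0: [74, 20, 81, 61, 53, 75, 56, 25]
  L1: h(74,20)=(74*31+20)%997=320 h(81,61)=(81*31+61)%997=578 h(53,75)=(53*31+75)%997=721 h(56,25)=(56*31+25)%997=764 -> [320, 578, 721, 764]
  L2: h(320,578)=(320*31+578)%997=528 h(721,764)=(721*31+764)%997=184 -> [528, 184]
  L3: h(528,184)=(528*31+184)%997=600 -> [600]
  root = 600 != target 16
Candidate C: set leaf[5] = 52 -> leaves = [74, 20, 81, 33, 53, 52, 56, 25]
  L0: [74, 20, 81, 33, 53, 52, 56, 25]
  L1: h(74,20)=(74*31+20)%997=320 h(81,33)=(81*31+33)%997=550 h(53,52)=(53*31+52)%997=698 h(56,25)=(56*31+25)%997=764 -> [320, 550, 698, 764]
  L2: h(320,550)=(320*31+550)%997=500 h(698,764)=(698*31+764)%997=468 -> [500, 468]
  L3: h(500,468)=(500*31+468)%997=16 -> [16]
  root = 16 == target 16  ** MATCH **
Candidate C produces the target root.

Answer: C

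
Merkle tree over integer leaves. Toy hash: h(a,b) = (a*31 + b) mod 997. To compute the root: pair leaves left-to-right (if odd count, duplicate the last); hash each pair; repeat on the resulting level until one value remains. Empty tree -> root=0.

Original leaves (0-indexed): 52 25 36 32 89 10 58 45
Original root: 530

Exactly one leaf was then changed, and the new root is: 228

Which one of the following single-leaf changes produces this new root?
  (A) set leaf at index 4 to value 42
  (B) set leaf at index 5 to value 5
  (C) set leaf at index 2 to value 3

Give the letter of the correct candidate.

Original leaves: [52, 25, 36, 32, 89, 10, 58, 45]
Target new root: 228
Try each candidate change and compute the resulting root:
Candidate A: set leaf[4] = 42 -> leaves = [52, 25, 36, 32, 42, 10, 58, 45]
  L0: [52, 25, 36, 32, 42, 10, 58, 45]
  L1: h(52,25)=(52*31+25)%997=640 h(36,32)=(36*31+32)%997=151 h(42,10)=(42*31+10)%997=315 h(58,45)=(58*31+45)%997=846 -> [640, 151, 315, 846]
  L2: h(640,151)=(640*31+151)%997=51 h(315,846)=(315*31+846)%997=641 -> [51, 641]
  L3: h(51,641)=(51*31+641)%997=228 -> [228]
  root = 228 == target 228  ** MATCH **
Candidate B: set leaf[5] = 5 -> leaves = [52, 25, 36, 32, 89, 5, 58, 45]
  L0: [52, 25, 36, 32, 89, 5, 58, 45]
  L1: h(52,25)=(52*31+25)%997=640 h(36,32)=(36*31+32)%997=151 h(89,5)=(89*31+5)%997=770 h(58,45)=(58*31+45)%997=846 -> [640, 151, 770, 846]
  L2: h(640,151)=(640*31+151)%997=51 h(770,846)=(770*31+846)%997=788 -> [51, 788]
  L3: h(51,788)=(51*31+788)%997=375 -> [375]
  root = 375 != target 228
Candidate C: set leaf[2] = 3 -> leaves = [52, 25, 3, 32, 89, 10, 58, 45]
  L0: [52, 25, 3, 32, 89, 10, 58, 45]
  L1: h(52,25)=(52*31+25)%997=640 h(3,32)=(3*31+32)%997=125 h(89,10)=(89*31+10)%997=775 h(58,45)=(58*31+45)%997=846 -> [640, 125, 775, 846]
  L2: h(640,125)=(640*31+125)%997=25 h(775,846)=(775*31+846)%997=943 -> [25, 943]
  L3: h(25,943)=(25*31+943)%997=721 -> [721]
  root = 721 != target 228
Candidate A produces the target root.

Answer: A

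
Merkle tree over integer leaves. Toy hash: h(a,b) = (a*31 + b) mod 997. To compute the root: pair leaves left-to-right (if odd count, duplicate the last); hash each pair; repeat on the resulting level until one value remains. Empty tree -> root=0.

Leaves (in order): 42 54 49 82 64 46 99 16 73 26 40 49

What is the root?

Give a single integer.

L0: [42, 54, 49, 82, 64, 46, 99, 16, 73, 26, 40, 49]
L1: h(42,54)=(42*31+54)%997=359 h(49,82)=(49*31+82)%997=604 h(64,46)=(64*31+46)%997=36 h(99,16)=(99*31+16)%997=94 h(73,26)=(73*31+26)%997=295 h(40,49)=(40*31+49)%997=292 -> [359, 604, 36, 94, 295, 292]
L2: h(359,604)=(359*31+604)%997=766 h(36,94)=(36*31+94)%997=213 h(295,292)=(295*31+292)%997=464 -> [766, 213, 464]
L3: h(766,213)=(766*31+213)%997=31 h(464,464)=(464*31+464)%997=890 -> [31, 890]
L4: h(31,890)=(31*31+890)%997=854 -> [854]

Answer: 854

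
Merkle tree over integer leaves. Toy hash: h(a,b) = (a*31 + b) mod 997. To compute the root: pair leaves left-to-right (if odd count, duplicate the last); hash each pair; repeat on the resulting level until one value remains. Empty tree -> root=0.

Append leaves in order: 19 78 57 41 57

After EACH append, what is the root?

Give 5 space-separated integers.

After append 19 (leaves=[19]):
  L0: [19]
  root=19
After append 78 (leaves=[19, 78]):
  L0: [19, 78]
  L1: h(19,78)=(19*31+78)%997=667 -> [667]
  root=667
After append 57 (leaves=[19, 78, 57]):
  L0: [19, 78, 57]
  L1: h(19,78)=(19*31+78)%997=667 h(57,57)=(57*31+57)%997=827 -> [667, 827]
  L2: h(667,827)=(667*31+827)%997=567 -> [567]
  root=567
After append 41 (leaves=[19, 78, 57, 41]):
  L0: [19, 78, 57, 41]
  L1: h(19,78)=(19*31+78)%997=667 h(57,41)=(57*31+41)%997=811 -> [667, 811]
  L2: h(667,811)=(667*31+811)%997=551 -> [551]
  root=551
After append 57 (leaves=[19, 78, 57, 41, 57]):
  L0: [19, 78, 57, 41, 57]
  L1: h(19,78)=(19*31+78)%997=667 h(57,41)=(57*31+41)%997=811 h(57,57)=(57*31+57)%997=827 -> [667, 811, 827]
  L2: h(667,811)=(667*31+811)%997=551 h(827,827)=(827*31+827)%997=542 -> [551, 542]
  L3: h(551,542)=(551*31+542)%997=674 -> [674]
  root=674

Answer: 19 667 567 551 674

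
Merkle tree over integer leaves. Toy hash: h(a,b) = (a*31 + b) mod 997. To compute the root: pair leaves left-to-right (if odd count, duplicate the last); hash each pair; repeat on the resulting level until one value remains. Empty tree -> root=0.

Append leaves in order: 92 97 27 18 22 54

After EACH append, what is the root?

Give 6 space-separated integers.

After append 92 (leaves=[92]):
  L0: [92]
  root=92
After append 97 (leaves=[92, 97]):
  L0: [92, 97]
  L1: h(92,97)=(92*31+97)%997=955 -> [955]
  root=955
After append 27 (leaves=[92, 97, 27]):
  L0: [92, 97, 27]
  L1: h(92,97)=(92*31+97)%997=955 h(27,27)=(27*31+27)%997=864 -> [955, 864]
  L2: h(955,864)=(955*31+864)%997=559 -> [559]
  root=559
After append 18 (leaves=[92, 97, 27, 18]):
  L0: [92, 97, 27, 18]
  L1: h(92,97)=(92*31+97)%997=955 h(27,18)=(27*31+18)%997=855 -> [955, 855]
  L2: h(955,855)=(955*31+855)%997=550 -> [550]
  root=550
After append 22 (leaves=[92, 97, 27, 18, 22]):
  L0: [92, 97, 27, 18, 22]
  L1: h(92,97)=(92*31+97)%997=955 h(27,18)=(27*31+18)%997=855 h(22,22)=(22*31+22)%997=704 -> [955, 855, 704]
  L2: h(955,855)=(955*31+855)%997=550 h(704,704)=(704*31+704)%997=594 -> [550, 594]
  L3: h(550,594)=(550*31+594)%997=695 -> [695]
  root=695
After append 54 (leaves=[92, 97, 27, 18, 22, 54]):
  L0: [92, 97, 27, 18, 22, 54]
  L1: h(92,97)=(92*31+97)%997=955 h(27,18)=(27*31+18)%997=855 h(22,54)=(22*31+54)%997=736 -> [955, 855, 736]
  L2: h(955,855)=(955*31+855)%997=550 h(736,736)=(736*31+736)%997=621 -> [550, 621]
  L3: h(550,621)=(550*31+621)%997=722 -> [722]
  root=722

Answer: 92 955 559 550 695 722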